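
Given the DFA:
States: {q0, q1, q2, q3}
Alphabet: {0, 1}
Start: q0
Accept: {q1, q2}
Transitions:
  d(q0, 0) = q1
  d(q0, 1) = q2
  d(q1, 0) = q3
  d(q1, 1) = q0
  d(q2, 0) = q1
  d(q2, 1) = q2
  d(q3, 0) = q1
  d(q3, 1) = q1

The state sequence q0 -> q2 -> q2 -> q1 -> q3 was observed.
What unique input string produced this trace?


Trace back each transition to find the symbol:
  q0 --[1]--> q2
  q2 --[1]--> q2
  q2 --[0]--> q1
  q1 --[0]--> q3

"1100"


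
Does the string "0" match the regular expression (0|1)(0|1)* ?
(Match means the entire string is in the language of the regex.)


|string| = 1; first = '0'; last = '0'

Yes, "0" matches (0|1)(0|1)*


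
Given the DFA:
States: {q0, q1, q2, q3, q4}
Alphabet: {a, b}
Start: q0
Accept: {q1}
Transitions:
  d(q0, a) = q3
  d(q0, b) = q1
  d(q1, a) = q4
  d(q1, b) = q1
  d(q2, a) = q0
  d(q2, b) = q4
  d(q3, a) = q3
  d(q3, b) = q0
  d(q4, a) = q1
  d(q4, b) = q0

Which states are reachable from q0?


BFS from q0:
  layer 0: {q0}
  layer 1: {q1, q3}
  layer 2: {q4}

{q0, q1, q3, q4}


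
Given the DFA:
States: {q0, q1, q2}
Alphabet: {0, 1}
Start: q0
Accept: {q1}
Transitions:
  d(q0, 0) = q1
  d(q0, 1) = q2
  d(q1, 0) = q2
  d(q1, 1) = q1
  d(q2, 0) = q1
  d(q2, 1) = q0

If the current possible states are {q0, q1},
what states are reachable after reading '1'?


Apply transition on '1' from each current state:
  d(q0, 1) = q2
  d(q1, 1) = q1

{q1, q2}


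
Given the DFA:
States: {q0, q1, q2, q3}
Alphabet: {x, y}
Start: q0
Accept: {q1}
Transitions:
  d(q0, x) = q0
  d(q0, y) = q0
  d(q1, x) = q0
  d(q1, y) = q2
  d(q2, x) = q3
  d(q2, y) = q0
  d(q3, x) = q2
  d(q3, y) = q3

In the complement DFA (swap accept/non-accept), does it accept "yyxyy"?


Trace: q0 -> q0 -> q0 -> q0 -> q0 -> q0
Final: q0
Original accept: {q1}
Complement: q0 is not in original accept

Yes, complement accepts (original rejects)


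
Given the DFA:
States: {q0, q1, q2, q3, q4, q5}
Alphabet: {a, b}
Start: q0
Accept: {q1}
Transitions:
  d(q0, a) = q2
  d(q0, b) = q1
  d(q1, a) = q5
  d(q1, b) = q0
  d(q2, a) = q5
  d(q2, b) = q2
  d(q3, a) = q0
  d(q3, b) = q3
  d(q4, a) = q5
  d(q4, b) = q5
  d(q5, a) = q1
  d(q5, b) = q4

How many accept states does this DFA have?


Accept states listed: {q1}
Counting: q1(1)

1


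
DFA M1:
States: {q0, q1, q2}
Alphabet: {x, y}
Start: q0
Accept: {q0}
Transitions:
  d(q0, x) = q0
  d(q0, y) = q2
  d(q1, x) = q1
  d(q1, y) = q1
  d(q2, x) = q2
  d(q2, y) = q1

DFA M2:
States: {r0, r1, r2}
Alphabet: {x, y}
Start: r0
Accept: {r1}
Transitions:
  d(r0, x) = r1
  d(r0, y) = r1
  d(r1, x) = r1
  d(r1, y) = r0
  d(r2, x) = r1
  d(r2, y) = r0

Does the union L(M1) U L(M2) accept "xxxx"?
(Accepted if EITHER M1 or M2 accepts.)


M1: final=q0 accepted=True
M2: final=r1 accepted=True

Yes, union accepts


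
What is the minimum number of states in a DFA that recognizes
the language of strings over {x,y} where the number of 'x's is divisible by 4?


States track (count of 'x') mod 4.
Need 4 states: one per remainder 0..3; accept = remainder 0.

4


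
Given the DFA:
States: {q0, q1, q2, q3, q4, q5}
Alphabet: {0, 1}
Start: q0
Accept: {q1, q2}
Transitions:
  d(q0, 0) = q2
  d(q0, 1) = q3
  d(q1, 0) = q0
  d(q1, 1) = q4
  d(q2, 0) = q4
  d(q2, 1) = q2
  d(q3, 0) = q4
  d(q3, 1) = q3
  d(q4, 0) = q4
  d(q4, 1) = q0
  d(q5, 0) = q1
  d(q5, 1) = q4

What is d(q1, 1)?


Looking up transition d(q1, 1)

q4


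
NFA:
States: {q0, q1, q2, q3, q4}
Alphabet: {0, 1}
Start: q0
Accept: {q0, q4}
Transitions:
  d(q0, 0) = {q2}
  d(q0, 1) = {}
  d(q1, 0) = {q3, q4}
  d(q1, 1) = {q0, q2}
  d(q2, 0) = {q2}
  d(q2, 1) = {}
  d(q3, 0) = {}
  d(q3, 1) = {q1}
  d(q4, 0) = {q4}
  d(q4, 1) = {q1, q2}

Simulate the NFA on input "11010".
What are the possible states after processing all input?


Start: {q0}
  --1--> {}
  --1--> {}
  --0--> {}
  --1--> {}
  --0--> {}

{} (empty set, no valid transitions)


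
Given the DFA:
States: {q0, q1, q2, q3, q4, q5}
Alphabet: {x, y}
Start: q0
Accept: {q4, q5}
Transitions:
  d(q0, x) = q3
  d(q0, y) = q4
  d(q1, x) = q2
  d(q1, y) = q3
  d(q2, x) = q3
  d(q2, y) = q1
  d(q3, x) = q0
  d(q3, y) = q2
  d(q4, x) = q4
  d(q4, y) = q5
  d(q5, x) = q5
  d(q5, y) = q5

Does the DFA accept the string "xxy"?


Trace: q0 -> q3 -> q0 -> q4
Final state: q4
Accept states: {q4, q5}

Yes, accepted (final state q4 is an accept state)


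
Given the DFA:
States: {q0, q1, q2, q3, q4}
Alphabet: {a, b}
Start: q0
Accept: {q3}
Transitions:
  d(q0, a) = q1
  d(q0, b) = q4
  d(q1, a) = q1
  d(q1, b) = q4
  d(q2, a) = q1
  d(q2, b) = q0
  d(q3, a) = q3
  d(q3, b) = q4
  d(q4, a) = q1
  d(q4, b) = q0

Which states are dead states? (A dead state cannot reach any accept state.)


Forward reachability from each state:
  q0 -> reaches {q0, q1, q4}, no accept state (dead)
  q1 -> reaches {q0, q1, q4}, no accept state (dead)
  q2 -> reaches {q0, q1, q2, q4}, no accept state (dead)
  q3 -> reaches accept state q3 (live)
  q4 -> reaches {q0, q1, q4}, no accept state (dead)

{q0, q1, q2, q4}


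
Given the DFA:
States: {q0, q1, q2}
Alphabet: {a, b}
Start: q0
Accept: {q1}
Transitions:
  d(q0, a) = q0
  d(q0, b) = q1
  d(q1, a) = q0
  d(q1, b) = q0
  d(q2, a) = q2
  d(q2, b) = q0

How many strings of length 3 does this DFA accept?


Enumerating all length-3 strings:
  "aaa" -> q0 [reject]
  "aab" -> q1 [accept]
  "aba" -> q0 [reject]
  "abb" -> q0 [reject]
  "baa" -> q0 [reject]
  "bab" -> q1 [accept]
  "bba" -> q0 [reject]
  "bbb" -> q1 [accept]

3 out of 8


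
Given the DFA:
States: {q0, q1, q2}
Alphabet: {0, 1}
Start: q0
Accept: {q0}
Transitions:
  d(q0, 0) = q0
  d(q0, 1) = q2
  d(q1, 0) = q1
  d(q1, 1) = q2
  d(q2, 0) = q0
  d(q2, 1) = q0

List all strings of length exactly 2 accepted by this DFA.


All strings of length 2: 4 total
Accepted: 3

"00", "10", "11"


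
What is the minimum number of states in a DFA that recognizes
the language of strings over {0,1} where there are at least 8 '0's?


States: count = 0, 1, ..., 7, and a final '>= 8' state.
Total: 8 + 1 = 9. Accept = '>= 8' state.

9


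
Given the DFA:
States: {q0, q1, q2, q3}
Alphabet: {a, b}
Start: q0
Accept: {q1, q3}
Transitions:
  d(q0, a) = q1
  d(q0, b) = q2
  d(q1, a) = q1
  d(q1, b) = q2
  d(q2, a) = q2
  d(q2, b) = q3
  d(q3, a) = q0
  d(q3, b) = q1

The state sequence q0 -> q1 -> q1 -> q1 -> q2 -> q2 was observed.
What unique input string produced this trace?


Trace back each transition to find the symbol:
  q0 --[a]--> q1
  q1 --[a]--> q1
  q1 --[a]--> q1
  q1 --[b]--> q2
  q2 --[a]--> q2

"aaaba"


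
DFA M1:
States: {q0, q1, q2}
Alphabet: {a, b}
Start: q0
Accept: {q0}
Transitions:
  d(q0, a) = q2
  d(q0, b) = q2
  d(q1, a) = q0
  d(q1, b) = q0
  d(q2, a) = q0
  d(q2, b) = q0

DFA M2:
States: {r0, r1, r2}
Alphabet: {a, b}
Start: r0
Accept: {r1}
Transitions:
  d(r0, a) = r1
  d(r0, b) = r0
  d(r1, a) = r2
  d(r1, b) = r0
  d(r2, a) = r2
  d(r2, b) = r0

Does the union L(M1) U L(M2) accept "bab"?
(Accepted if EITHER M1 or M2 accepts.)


M1: final=q2 accepted=False
M2: final=r0 accepted=False

No, union rejects (neither accepts)


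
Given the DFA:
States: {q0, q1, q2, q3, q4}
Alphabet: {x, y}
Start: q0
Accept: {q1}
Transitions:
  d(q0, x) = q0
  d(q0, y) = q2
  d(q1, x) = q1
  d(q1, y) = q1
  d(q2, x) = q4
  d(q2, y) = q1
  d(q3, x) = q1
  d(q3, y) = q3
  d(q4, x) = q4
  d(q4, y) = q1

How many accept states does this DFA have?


Accept states listed: {q1}
Counting: q1(1)

1


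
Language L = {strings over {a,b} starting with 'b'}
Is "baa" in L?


first symbol = 'b'

Yes, "baa" is in L


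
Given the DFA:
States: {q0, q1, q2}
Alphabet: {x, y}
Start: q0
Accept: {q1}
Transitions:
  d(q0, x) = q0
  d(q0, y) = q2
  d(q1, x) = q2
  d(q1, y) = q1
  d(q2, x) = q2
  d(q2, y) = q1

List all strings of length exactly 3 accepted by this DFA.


All strings of length 3: 8 total
Accepted: 3

"xyy", "yxy", "yyy"


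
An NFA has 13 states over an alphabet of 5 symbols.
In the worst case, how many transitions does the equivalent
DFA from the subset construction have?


Subset construction: one DFA state per subset of NFA states = 2^13 = 8192 states.
Each DFA state has 5 outgoing transitions: 8192 * 5 = 40960

40960


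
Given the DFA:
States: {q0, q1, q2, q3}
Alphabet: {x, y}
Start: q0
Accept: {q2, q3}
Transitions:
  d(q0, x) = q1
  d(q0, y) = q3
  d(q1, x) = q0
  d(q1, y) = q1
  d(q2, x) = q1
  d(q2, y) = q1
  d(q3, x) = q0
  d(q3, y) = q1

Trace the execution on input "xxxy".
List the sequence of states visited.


Input: xxxy
d(q0, x) = q1
d(q1, x) = q0
d(q0, x) = q1
d(q1, y) = q1


q0 -> q1 -> q0 -> q1 -> q1


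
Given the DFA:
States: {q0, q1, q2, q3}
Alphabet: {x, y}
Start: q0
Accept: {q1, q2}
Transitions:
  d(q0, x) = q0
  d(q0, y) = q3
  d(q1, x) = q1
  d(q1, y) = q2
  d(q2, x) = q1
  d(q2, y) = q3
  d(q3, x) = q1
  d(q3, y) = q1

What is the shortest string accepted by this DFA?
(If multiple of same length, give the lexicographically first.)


BFS by string length (lex-first path to each state shown):
  len 0: q0<-""
  len 1: q0<-"x", q3<-"y"
  len 2: q0<-"xx", q1<-"yx", q3<-"xy"
Found accept state at length 2.

"yx"


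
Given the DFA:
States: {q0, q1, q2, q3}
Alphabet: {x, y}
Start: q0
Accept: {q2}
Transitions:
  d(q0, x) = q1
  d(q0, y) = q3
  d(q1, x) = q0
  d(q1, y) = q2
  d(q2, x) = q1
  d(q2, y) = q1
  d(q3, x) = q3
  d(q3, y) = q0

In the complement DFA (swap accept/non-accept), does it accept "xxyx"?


Trace: q0 -> q1 -> q0 -> q3 -> q3
Final: q3
Original accept: {q2}
Complement: q3 is not in original accept

Yes, complement accepts (original rejects)


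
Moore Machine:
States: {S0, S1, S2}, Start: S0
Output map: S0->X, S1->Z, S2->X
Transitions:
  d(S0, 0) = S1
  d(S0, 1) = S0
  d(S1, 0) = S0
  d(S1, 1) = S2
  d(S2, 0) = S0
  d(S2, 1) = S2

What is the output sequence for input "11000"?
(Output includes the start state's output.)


Start: S0 (output X)
  --1--> S0 (output X)
  --1--> S0 (output X)
  --0--> S1 (output Z)
  --0--> S0 (output X)
  --0--> S1 (output Z)

"XXXZXZ"


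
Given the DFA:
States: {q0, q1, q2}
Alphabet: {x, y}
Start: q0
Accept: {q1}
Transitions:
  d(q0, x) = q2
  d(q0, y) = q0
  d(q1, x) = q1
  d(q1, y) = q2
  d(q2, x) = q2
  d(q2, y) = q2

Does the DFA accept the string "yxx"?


Trace: q0 -> q0 -> q2 -> q2
Final state: q2
Accept states: {q1}

No, rejected (final state q2 is not an accept state)


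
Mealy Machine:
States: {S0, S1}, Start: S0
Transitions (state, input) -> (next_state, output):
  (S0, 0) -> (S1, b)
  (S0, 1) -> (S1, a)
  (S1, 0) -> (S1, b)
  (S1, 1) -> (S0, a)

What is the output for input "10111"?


Step-by-step:
  (S0, 1) -> (S1, a)
  (S1, 0) -> (S1, b)
  (S1, 1) -> (S0, a)
  (S0, 1) -> (S1, a)
  (S1, 1) -> (S0, a)

"abaaa"


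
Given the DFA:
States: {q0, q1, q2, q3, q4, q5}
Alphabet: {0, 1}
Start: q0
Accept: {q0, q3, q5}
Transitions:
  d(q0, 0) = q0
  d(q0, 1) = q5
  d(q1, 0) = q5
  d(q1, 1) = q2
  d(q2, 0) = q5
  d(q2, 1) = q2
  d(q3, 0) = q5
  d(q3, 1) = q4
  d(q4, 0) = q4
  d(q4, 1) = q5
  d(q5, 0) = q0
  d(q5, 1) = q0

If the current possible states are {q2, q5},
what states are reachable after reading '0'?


Apply transition on '0' from each current state:
  d(q2, 0) = q5
  d(q5, 0) = q0

{q0, q5}


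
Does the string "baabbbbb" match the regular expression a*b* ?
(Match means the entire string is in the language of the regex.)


|string| = 8; first = 'b'; last = 'b'

No, "baabbbbb" does not match a*b*


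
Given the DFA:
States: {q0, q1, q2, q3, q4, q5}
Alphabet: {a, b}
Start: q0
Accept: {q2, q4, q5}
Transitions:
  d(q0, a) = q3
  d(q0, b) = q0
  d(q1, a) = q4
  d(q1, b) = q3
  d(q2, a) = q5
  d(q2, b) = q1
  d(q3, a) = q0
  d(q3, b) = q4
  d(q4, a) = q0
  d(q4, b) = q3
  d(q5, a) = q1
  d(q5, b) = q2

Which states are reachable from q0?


BFS from q0:
  layer 0: {q0}
  layer 1: {q3}
  layer 2: {q4}

{q0, q3, q4}


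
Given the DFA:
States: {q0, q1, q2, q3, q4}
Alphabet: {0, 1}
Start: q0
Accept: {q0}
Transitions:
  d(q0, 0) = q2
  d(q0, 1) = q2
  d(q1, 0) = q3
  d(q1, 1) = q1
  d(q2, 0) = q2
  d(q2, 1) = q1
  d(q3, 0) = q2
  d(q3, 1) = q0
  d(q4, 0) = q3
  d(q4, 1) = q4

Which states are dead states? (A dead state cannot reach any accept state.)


Forward reachability from each state:
  q0 -> reaches accept state q0 (live)
  q1 -> reaches accept state q0 (live)
  q2 -> reaches accept state q0 (live)
  q3 -> reaches accept state q0 (live)
  q4 -> reaches accept state q0 (live)

None (all states can reach an accept state)


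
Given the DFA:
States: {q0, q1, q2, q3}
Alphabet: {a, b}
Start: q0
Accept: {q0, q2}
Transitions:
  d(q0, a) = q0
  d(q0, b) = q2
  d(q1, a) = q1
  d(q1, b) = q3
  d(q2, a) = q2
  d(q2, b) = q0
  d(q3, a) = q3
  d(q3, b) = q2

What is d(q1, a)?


Looking up transition d(q1, a)

q1


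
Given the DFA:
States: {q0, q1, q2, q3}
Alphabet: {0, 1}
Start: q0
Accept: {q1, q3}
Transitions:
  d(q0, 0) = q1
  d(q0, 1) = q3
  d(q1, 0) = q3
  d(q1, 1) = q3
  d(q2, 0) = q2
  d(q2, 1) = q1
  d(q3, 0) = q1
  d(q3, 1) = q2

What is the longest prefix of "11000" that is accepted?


Run the DFA, marking each prefix where the state is accepting:
  "" -> q0 [reject]
  "1" -> q3 [accept]
  "11" -> q2 [reject]
  "110" -> q2 [reject]
  "1100" -> q2 [reject]
  "11000" -> q2 [reject]

"1"


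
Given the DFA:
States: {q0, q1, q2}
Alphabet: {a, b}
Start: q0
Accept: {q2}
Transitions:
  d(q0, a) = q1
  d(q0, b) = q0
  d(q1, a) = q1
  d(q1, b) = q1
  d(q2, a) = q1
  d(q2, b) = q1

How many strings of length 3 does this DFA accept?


Enumerating all length-3 strings:
  "aaa" -> q1 [reject]
  "aab" -> q1 [reject]
  "aba" -> q1 [reject]
  "abb" -> q1 [reject]
  "baa" -> q1 [reject]
  "bab" -> q1 [reject]
  "bba" -> q1 [reject]
  "bbb" -> q0 [reject]

0 out of 8


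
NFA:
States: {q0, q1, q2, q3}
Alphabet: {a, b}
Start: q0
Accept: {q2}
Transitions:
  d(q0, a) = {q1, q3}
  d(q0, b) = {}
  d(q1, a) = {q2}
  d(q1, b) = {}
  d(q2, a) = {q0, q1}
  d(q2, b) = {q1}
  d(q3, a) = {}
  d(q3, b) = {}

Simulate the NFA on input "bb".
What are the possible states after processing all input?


Start: {q0}
  --b--> {}
  --b--> {}

{} (empty set, no valid transitions)


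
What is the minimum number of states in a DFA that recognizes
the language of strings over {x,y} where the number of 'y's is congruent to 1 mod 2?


States track (count of 'y') mod 2.
Need 2 states: one per remainder 0..1; accept = remainder 1.

2


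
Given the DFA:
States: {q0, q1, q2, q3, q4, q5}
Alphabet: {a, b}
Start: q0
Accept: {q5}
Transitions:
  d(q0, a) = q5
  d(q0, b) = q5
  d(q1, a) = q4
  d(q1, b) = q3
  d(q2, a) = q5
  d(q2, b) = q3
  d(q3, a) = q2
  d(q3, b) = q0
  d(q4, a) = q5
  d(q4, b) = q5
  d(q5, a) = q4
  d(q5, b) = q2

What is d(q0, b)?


Looking up transition d(q0, b)

q5


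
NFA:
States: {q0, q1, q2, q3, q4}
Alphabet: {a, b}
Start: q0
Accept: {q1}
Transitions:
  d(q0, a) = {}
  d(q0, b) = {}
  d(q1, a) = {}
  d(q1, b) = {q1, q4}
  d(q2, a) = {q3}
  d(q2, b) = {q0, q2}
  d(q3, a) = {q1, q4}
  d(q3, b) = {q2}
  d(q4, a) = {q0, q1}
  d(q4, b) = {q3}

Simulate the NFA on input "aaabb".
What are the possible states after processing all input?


Start: {q0}
  --a--> {}
  --a--> {}
  --a--> {}
  --b--> {}
  --b--> {}

{} (empty set, no valid transitions)


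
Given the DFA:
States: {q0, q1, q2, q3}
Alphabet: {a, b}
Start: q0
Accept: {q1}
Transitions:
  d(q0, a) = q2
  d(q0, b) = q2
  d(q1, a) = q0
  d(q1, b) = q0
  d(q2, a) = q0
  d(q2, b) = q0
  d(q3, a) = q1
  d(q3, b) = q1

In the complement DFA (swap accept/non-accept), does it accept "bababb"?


Trace: q0 -> q2 -> q0 -> q2 -> q0 -> q2 -> q0
Final: q0
Original accept: {q1}
Complement: q0 is not in original accept

Yes, complement accepts (original rejects)


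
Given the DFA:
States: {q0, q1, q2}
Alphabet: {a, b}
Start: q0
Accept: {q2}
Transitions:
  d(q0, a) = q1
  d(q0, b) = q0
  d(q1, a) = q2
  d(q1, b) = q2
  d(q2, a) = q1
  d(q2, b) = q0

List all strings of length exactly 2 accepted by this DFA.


All strings of length 2: 4 total
Accepted: 2

"aa", "ab"


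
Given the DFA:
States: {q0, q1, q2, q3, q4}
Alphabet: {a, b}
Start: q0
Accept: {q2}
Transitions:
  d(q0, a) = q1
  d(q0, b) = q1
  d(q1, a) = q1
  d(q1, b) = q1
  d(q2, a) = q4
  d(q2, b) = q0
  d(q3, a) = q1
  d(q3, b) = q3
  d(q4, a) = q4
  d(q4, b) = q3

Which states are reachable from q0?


BFS from q0:
  layer 0: {q0}
  layer 1: {q1}

{q0, q1}


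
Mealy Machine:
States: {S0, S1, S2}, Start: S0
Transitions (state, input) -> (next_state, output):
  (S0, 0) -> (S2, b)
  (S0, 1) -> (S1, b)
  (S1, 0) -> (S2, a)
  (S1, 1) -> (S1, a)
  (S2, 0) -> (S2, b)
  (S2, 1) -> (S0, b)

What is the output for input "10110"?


Step-by-step:
  (S0, 1) -> (S1, b)
  (S1, 0) -> (S2, a)
  (S2, 1) -> (S0, b)
  (S0, 1) -> (S1, b)
  (S1, 0) -> (S2, a)

"babba"


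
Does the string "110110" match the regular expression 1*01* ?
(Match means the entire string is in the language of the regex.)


|string| = 6; first = '1'; last = '0'

No, "110110" does not match 1*01*


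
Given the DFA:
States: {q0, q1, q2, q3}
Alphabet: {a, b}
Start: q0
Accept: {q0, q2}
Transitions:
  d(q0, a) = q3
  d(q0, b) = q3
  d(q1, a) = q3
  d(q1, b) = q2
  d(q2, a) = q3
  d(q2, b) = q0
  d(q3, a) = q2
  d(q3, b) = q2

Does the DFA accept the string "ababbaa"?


Trace: q0 -> q3 -> q2 -> q3 -> q2 -> q0 -> q3 -> q2
Final state: q2
Accept states: {q0, q2}

Yes, accepted (final state q2 is an accept state)


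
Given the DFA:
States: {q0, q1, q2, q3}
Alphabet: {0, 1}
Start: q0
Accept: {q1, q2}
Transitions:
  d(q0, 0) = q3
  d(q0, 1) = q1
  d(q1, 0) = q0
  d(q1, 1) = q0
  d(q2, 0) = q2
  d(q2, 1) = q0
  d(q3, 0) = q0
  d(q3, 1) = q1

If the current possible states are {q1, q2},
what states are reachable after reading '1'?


Apply transition on '1' from each current state:
  d(q1, 1) = q0
  d(q2, 1) = q0

{q0}


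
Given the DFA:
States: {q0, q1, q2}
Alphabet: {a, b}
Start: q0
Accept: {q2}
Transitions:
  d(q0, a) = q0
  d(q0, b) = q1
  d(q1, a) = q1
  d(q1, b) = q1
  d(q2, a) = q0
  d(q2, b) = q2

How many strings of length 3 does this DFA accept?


Enumerating all length-3 strings:
  "aaa" -> q0 [reject]
  "aab" -> q1 [reject]
  "aba" -> q1 [reject]
  "abb" -> q1 [reject]
  "baa" -> q1 [reject]
  "bab" -> q1 [reject]
  "bba" -> q1 [reject]
  "bbb" -> q1 [reject]

0 out of 8


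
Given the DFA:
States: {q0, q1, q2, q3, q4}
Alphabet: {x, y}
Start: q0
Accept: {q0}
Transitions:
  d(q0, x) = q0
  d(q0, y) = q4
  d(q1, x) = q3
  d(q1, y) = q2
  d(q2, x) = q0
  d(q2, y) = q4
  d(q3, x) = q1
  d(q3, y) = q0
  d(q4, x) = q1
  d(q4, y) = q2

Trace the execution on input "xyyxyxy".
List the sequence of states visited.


Input: xyyxyxy
d(q0, x) = q0
d(q0, y) = q4
d(q4, y) = q2
d(q2, x) = q0
d(q0, y) = q4
d(q4, x) = q1
d(q1, y) = q2


q0 -> q0 -> q4 -> q2 -> q0 -> q4 -> q1 -> q2


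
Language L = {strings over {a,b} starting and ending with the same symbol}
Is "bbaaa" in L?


first = 'b', last = 'a'

No, "bbaaa" is not in L


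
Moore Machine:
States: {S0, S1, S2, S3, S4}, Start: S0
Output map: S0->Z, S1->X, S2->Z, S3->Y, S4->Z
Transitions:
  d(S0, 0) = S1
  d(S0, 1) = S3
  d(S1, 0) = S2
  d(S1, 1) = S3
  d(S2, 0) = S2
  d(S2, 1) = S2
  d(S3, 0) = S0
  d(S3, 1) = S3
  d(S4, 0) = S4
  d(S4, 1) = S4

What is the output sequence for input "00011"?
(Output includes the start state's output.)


Start: S0 (output Z)
  --0--> S1 (output X)
  --0--> S2 (output Z)
  --0--> S2 (output Z)
  --1--> S2 (output Z)
  --1--> S2 (output Z)

"ZXZZZZ"


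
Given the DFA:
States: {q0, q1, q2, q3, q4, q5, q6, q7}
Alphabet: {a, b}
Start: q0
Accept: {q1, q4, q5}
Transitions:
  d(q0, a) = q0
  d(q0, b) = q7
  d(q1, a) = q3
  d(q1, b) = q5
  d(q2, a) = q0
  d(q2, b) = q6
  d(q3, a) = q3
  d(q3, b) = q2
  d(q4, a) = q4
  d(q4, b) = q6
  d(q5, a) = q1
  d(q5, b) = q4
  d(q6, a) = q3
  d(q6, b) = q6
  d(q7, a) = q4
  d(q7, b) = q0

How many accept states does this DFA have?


Accept states listed: {q1, q4, q5}
Counting: q1(1) q4(2) q5(3)

3


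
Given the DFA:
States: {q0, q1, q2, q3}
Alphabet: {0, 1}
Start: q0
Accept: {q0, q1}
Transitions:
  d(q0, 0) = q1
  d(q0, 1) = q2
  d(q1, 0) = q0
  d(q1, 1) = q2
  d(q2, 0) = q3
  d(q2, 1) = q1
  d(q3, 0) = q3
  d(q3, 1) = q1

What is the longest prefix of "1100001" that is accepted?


Run the DFA, marking each prefix where the state is accepting:
  "" -> q0 [accept]
  "1" -> q2 [reject]
  "11" -> q1 [accept]
  "110" -> q0 [accept]
  "1100" -> q1 [accept]
  "11000" -> q0 [accept]
  "110000" -> q1 [accept]
  "1100001" -> q2 [reject]

"110000"


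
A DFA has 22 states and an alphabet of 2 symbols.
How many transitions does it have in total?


Each state has exactly one transition per symbol.
22 * 2 = 44

44


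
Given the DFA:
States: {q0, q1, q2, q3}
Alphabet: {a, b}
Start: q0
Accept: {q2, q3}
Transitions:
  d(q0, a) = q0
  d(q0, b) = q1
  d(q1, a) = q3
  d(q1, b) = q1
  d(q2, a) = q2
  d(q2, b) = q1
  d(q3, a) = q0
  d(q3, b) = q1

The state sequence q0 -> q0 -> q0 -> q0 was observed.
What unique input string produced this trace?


Trace back each transition to find the symbol:
  q0 --[a]--> q0
  q0 --[a]--> q0
  q0 --[a]--> q0

"aaa"


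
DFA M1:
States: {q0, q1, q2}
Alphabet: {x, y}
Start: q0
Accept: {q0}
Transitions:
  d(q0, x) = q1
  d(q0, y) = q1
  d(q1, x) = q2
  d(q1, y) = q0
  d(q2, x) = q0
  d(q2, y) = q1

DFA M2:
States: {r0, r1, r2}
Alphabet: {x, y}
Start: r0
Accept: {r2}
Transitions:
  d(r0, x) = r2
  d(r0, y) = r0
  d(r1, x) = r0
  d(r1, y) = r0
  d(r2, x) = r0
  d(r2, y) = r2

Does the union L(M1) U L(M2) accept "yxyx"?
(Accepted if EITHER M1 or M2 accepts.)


M1: final=q2 accepted=False
M2: final=r0 accepted=False

No, union rejects (neither accepts)


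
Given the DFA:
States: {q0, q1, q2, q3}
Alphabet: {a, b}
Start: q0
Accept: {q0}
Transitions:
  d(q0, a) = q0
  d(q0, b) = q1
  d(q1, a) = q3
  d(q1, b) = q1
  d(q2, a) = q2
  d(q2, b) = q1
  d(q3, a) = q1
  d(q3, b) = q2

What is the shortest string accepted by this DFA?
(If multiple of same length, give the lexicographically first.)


BFS by string length (lex-first path to each state shown):
  len 0: q0<-""
Found accept state at length 0.

"" (empty string)


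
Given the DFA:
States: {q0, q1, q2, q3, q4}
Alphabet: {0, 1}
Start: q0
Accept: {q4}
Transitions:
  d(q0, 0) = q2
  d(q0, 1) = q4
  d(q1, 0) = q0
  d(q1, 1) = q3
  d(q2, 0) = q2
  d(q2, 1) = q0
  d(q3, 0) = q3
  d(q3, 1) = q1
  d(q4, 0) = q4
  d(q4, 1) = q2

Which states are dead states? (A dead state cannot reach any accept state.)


Forward reachability from each state:
  q0 -> reaches accept state q4 (live)
  q1 -> reaches accept state q4 (live)
  q2 -> reaches accept state q4 (live)
  q3 -> reaches accept state q4 (live)
  q4 -> reaches accept state q4 (live)

None (all states can reach an accept state)


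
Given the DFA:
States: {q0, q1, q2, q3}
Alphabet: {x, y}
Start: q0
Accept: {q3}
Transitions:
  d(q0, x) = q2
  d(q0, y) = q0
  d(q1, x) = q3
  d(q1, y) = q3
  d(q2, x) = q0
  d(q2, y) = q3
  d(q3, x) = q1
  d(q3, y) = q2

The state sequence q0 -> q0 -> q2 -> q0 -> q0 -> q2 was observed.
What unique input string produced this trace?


Trace back each transition to find the symbol:
  q0 --[y]--> q0
  q0 --[x]--> q2
  q2 --[x]--> q0
  q0 --[y]--> q0
  q0 --[x]--> q2

"yxxyx"


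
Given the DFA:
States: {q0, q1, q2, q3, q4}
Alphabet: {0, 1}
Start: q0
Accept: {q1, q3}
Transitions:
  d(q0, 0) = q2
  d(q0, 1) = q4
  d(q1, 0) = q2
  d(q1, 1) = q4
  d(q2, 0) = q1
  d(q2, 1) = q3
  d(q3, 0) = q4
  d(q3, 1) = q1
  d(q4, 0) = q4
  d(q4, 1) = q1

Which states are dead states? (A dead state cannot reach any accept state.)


Forward reachability from each state:
  q0 -> reaches accept state q1 (live)
  q1 -> reaches accept state q1 (live)
  q2 -> reaches accept state q1 (live)
  q3 -> reaches accept state q1 (live)
  q4 -> reaches accept state q1 (live)

None (all states can reach an accept state)


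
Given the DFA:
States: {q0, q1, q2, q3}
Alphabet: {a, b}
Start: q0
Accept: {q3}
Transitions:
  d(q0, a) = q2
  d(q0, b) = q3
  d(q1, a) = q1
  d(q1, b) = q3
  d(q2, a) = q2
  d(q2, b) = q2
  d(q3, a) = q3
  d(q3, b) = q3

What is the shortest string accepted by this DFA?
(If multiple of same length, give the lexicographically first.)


BFS by string length (lex-first path to each state shown):
  len 0: q0<-""
  len 1: q2<-"a", q3<-"b"
Found accept state at length 1.

"b"


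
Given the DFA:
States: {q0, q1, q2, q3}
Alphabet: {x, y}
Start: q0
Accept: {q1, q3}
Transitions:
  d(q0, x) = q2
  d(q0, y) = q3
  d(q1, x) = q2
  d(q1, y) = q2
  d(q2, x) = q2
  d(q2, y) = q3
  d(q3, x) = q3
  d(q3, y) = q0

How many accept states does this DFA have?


Accept states listed: {q1, q3}
Counting: q1(1) q3(2)

2


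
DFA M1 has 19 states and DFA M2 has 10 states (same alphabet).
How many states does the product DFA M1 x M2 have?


Product construction pairs every M1 state with every M2 state.
19 * 10 = 190

190


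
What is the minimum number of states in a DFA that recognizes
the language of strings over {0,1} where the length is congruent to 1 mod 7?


States track (length) mod 7.
Need 7 states: one per remainder 0..6; accept = remainder 1.

7


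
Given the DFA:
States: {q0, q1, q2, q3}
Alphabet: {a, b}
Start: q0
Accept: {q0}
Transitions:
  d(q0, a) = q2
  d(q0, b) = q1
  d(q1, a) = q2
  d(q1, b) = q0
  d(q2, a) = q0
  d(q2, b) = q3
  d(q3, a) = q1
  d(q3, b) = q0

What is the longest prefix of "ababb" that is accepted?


Run the DFA, marking each prefix where the state is accepting:
  "" -> q0 [accept]
  "a" -> q2 [reject]
  "ab" -> q3 [reject]
  "aba" -> q1 [reject]
  "abab" -> q0 [accept]
  "ababb" -> q1 [reject]

"abab"


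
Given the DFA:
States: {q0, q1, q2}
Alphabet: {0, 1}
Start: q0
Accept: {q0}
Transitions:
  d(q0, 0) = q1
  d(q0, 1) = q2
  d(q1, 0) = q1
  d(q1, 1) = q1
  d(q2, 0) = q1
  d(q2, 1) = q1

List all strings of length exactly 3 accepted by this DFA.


All strings of length 3: 8 total
Accepted: 0

None


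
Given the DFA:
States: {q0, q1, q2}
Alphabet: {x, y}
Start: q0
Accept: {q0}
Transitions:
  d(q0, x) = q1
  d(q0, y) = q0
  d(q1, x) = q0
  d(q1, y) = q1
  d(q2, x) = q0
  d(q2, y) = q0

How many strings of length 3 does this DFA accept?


Enumerating all length-3 strings:
  "xxx" -> q1 [reject]
  "xxy" -> q0 [accept]
  "xyx" -> q0 [accept]
  "xyy" -> q1 [reject]
  "yxx" -> q0 [accept]
  "yxy" -> q1 [reject]
  "yyx" -> q1 [reject]
  "yyy" -> q0 [accept]

4 out of 8


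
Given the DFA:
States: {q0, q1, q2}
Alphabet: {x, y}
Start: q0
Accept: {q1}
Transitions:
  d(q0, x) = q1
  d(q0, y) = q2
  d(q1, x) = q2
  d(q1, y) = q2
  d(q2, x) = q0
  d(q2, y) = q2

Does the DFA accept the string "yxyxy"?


Trace: q0 -> q2 -> q0 -> q2 -> q0 -> q2
Final state: q2
Accept states: {q1}

No, rejected (final state q2 is not an accept state)


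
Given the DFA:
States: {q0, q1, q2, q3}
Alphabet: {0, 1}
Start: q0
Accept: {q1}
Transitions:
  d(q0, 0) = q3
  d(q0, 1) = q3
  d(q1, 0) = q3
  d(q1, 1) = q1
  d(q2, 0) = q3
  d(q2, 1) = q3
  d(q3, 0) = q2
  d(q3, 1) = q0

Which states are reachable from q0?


BFS from q0:
  layer 0: {q0}
  layer 1: {q3}
  layer 2: {q2}

{q0, q2, q3}


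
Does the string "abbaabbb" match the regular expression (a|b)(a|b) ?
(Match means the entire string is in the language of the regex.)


|string| = 8; first = 'a'; last = 'b'

No, "abbaabbb" does not match (a|b)(a|b)


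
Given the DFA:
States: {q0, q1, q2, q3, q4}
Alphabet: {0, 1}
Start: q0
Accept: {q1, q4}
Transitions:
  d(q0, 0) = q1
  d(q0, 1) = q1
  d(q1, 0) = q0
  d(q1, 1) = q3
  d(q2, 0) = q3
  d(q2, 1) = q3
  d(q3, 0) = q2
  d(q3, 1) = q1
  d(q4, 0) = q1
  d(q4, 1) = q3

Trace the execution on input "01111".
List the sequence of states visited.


Input: 01111
d(q0, 0) = q1
d(q1, 1) = q3
d(q3, 1) = q1
d(q1, 1) = q3
d(q3, 1) = q1


q0 -> q1 -> q3 -> q1 -> q3 -> q1


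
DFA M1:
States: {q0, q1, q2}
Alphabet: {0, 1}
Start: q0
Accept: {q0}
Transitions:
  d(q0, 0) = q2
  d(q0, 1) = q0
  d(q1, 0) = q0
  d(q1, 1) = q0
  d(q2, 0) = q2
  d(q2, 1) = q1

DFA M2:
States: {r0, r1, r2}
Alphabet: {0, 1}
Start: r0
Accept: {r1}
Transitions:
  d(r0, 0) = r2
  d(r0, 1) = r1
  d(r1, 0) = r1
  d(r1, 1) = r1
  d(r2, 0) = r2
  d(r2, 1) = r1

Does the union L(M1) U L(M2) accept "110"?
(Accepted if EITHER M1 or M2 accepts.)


M1: final=q2 accepted=False
M2: final=r1 accepted=True

Yes, union accepts


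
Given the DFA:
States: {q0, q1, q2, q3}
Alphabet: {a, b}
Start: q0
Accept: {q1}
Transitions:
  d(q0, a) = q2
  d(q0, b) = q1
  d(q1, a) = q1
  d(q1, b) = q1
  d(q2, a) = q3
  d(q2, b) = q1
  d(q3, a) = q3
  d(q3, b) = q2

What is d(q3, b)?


Looking up transition d(q3, b)

q2


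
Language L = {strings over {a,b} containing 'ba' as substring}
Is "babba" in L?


'ba' occurs at index 0

Yes, "babba" is in L


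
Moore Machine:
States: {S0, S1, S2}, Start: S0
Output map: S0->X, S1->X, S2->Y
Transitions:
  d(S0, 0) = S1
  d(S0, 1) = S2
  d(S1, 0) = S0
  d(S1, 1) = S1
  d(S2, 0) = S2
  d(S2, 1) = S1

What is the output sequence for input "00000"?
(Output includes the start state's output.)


Start: S0 (output X)
  --0--> S1 (output X)
  --0--> S0 (output X)
  --0--> S1 (output X)
  --0--> S0 (output X)
  --0--> S1 (output X)

"XXXXXX"


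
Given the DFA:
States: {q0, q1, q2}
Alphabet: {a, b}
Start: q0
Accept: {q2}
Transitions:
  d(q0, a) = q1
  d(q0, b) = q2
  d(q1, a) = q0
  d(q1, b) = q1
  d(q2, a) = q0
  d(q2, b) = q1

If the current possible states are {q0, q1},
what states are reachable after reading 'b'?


Apply transition on 'b' from each current state:
  d(q0, b) = q2
  d(q1, b) = q1

{q1, q2}


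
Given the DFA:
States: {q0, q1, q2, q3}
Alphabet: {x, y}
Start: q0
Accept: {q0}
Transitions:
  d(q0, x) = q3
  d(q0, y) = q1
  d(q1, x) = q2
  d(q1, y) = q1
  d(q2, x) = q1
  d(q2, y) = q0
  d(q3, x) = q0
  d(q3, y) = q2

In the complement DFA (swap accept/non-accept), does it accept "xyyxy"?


Trace: q0 -> q3 -> q2 -> q0 -> q3 -> q2
Final: q2
Original accept: {q0}
Complement: q2 is not in original accept

Yes, complement accepts (original rejects)


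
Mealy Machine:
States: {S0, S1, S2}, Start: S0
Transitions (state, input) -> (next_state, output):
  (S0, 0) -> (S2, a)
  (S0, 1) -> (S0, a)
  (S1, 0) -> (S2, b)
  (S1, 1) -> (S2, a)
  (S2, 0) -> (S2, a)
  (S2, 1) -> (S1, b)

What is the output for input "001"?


Step-by-step:
  (S0, 0) -> (S2, a)
  (S2, 0) -> (S2, a)
  (S2, 1) -> (S1, b)

"aab"


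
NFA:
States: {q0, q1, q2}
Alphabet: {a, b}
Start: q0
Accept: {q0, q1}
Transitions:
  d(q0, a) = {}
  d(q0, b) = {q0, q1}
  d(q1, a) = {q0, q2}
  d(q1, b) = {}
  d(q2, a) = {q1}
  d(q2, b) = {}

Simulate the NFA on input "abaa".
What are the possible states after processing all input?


Start: {q0}
  --a--> {}
  --b--> {}
  --a--> {}
  --a--> {}

{} (empty set, no valid transitions)


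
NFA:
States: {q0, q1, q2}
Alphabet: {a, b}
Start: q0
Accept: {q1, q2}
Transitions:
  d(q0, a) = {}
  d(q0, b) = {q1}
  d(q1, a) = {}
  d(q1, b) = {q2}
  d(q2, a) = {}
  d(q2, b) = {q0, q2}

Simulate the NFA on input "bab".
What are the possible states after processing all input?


Start: {q0}
  --b--> {q1}
  --a--> {}
  --b--> {}

{} (empty set, no valid transitions)


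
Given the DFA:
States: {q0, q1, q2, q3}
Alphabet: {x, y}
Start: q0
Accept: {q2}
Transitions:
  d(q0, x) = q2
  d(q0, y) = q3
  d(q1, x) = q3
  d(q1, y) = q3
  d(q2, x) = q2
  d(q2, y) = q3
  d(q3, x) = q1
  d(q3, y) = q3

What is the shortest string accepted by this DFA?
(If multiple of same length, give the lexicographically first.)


BFS by string length (lex-first path to each state shown):
  len 0: q0<-""
  len 1: q2<-"x", q3<-"y"
Found accept state at length 1.

"x"


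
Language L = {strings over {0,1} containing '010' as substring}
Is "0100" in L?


'010' occurs at index 0

Yes, "0100" is in L


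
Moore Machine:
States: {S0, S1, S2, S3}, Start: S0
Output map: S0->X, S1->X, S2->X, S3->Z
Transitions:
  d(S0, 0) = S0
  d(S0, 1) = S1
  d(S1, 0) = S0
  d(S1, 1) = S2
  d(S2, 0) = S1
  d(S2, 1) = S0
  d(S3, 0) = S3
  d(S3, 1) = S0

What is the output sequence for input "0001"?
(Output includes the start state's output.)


Start: S0 (output X)
  --0--> S0 (output X)
  --0--> S0 (output X)
  --0--> S0 (output X)
  --1--> S1 (output X)

"XXXXX"


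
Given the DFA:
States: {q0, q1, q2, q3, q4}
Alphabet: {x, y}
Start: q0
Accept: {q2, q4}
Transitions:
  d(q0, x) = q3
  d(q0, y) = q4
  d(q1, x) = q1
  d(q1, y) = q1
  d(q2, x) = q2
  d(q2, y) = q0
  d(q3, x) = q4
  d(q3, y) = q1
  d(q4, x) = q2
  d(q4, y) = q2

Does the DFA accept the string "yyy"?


Trace: q0 -> q4 -> q2 -> q0
Final state: q0
Accept states: {q2, q4}

No, rejected (final state q0 is not an accept state)


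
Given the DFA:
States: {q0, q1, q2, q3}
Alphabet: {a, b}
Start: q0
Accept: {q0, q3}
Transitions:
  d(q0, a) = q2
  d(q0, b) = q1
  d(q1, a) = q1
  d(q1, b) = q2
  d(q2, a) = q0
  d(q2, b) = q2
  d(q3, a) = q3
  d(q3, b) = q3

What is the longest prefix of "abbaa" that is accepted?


Run the DFA, marking each prefix where the state is accepting:
  "" -> q0 [accept]
  "a" -> q2 [reject]
  "ab" -> q2 [reject]
  "abb" -> q2 [reject]
  "abba" -> q0 [accept]
  "abbaa" -> q2 [reject]

"abba"


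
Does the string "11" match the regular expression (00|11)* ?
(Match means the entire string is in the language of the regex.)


|string| = 2; first = '1'; last = '1'

Yes, "11" matches (00|11)*


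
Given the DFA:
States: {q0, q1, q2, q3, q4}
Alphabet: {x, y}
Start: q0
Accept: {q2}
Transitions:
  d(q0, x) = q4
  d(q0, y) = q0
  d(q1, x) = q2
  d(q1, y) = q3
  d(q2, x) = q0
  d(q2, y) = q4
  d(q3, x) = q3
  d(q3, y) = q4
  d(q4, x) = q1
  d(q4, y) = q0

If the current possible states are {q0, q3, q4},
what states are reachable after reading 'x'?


Apply transition on 'x' from each current state:
  d(q0, x) = q4
  d(q3, x) = q3
  d(q4, x) = q1

{q1, q3, q4}


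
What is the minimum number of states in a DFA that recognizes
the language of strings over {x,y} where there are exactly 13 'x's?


States: count = 0, 1, ..., 13 (that's 14 states), plus a dead state for count > 13.
Total: 14 + 1 = 15. Accept = count-13 state.

15


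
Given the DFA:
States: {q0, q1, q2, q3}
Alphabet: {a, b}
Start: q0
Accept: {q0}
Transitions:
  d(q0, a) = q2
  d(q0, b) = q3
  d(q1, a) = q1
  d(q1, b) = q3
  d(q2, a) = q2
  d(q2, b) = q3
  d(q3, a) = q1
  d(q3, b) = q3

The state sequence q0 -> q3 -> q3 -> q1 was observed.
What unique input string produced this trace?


Trace back each transition to find the symbol:
  q0 --[b]--> q3
  q3 --[b]--> q3
  q3 --[a]--> q1

"bba"


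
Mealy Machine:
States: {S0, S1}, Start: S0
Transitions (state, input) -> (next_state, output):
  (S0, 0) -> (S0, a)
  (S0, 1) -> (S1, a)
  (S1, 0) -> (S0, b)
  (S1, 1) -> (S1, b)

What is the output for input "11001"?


Step-by-step:
  (S0, 1) -> (S1, a)
  (S1, 1) -> (S1, b)
  (S1, 0) -> (S0, b)
  (S0, 0) -> (S0, a)
  (S0, 1) -> (S1, a)

"abbaa"


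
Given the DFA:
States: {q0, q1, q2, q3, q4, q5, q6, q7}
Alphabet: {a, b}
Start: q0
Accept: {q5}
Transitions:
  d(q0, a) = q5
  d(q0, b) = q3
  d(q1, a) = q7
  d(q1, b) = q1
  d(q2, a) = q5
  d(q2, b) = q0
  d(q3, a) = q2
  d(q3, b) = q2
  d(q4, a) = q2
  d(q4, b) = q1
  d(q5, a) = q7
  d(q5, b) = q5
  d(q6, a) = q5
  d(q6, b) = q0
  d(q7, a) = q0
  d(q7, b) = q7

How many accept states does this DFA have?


Accept states listed: {q5}
Counting: q5(1)

1


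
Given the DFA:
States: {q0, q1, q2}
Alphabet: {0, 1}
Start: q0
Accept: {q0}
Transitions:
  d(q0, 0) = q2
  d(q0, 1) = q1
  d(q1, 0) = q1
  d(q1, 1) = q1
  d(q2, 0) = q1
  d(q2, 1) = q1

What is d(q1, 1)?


Looking up transition d(q1, 1)

q1


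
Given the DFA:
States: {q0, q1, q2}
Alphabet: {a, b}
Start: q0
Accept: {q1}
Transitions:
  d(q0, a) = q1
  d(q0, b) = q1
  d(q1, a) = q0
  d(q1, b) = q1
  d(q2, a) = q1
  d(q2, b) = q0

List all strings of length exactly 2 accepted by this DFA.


All strings of length 2: 4 total
Accepted: 2

"ab", "bb"


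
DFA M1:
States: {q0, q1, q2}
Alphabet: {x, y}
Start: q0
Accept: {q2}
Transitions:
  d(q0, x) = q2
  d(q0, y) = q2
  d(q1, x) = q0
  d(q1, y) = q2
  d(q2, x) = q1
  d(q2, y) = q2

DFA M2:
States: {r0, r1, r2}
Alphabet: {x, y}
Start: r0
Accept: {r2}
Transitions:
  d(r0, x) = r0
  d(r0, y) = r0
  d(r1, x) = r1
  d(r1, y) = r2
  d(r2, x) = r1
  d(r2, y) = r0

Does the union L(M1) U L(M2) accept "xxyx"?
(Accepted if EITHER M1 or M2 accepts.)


M1: final=q1 accepted=False
M2: final=r0 accepted=False

No, union rejects (neither accepts)


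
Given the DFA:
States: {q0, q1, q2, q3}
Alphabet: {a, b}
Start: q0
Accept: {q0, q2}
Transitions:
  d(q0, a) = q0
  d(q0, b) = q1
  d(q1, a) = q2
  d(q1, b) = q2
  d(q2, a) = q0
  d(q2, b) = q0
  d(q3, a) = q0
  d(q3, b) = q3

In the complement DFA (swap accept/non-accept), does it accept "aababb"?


Trace: q0 -> q0 -> q0 -> q1 -> q2 -> q0 -> q1
Final: q1
Original accept: {q0, q2}
Complement: q1 is not in original accept

Yes, complement accepts (original rejects)


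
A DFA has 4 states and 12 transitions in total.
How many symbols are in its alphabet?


Each state has exactly one transition per symbol.
|alphabet| = transitions / states = 12 / 4 = 3

3


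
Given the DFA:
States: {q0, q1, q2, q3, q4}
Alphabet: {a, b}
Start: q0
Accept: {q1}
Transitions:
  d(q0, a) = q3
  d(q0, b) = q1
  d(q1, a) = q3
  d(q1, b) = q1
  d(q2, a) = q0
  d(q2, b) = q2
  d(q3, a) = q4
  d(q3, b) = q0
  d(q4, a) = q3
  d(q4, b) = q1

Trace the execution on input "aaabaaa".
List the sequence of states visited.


Input: aaabaaa
d(q0, a) = q3
d(q3, a) = q4
d(q4, a) = q3
d(q3, b) = q0
d(q0, a) = q3
d(q3, a) = q4
d(q4, a) = q3


q0 -> q3 -> q4 -> q3 -> q0 -> q3 -> q4 -> q3


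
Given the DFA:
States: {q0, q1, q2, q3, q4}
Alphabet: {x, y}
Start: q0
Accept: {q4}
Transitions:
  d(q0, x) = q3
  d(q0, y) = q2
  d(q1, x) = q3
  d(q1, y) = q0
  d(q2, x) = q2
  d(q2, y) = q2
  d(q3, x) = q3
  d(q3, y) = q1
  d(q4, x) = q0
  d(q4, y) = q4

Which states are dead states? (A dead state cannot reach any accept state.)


Forward reachability from each state:
  q0 -> reaches {q0, q1, q2, q3}, no accept state (dead)
  q1 -> reaches {q0, q1, q2, q3}, no accept state (dead)
  q2 -> reaches {q2}, no accept state (dead)
  q3 -> reaches {q0, q1, q2, q3}, no accept state (dead)
  q4 -> reaches accept state q4 (live)

{q0, q1, q2, q3}


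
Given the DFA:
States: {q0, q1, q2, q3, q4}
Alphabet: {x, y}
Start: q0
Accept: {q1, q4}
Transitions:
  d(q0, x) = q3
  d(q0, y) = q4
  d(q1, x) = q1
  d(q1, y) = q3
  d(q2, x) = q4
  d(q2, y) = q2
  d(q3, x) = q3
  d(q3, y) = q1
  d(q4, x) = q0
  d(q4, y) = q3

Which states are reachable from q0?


BFS from q0:
  layer 0: {q0}
  layer 1: {q3, q4}
  layer 2: {q1}

{q0, q1, q3, q4}


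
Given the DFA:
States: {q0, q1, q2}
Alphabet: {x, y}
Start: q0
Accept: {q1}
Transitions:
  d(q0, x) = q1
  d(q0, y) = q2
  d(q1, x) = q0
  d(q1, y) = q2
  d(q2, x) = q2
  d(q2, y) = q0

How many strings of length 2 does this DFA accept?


Enumerating all length-2 strings:
  "xx" -> q0 [reject]
  "xy" -> q2 [reject]
  "yx" -> q2 [reject]
  "yy" -> q0 [reject]

0 out of 4


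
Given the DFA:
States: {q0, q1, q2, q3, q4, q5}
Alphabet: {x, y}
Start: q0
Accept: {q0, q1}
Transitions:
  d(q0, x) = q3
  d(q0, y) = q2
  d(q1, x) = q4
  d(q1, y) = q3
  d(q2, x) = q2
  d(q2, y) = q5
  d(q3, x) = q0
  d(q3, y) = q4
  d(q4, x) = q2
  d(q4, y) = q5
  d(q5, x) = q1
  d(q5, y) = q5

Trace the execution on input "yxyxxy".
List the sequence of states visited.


Input: yxyxxy
d(q0, y) = q2
d(q2, x) = q2
d(q2, y) = q5
d(q5, x) = q1
d(q1, x) = q4
d(q4, y) = q5


q0 -> q2 -> q2 -> q5 -> q1 -> q4 -> q5


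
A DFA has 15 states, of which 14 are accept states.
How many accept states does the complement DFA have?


Complement swaps accept and non-accept states.
15 - 14 = 1

1


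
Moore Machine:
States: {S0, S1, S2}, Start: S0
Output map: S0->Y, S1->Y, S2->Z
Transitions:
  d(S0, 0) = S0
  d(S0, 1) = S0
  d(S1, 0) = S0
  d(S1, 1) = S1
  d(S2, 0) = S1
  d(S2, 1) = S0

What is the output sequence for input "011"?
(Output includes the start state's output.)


Start: S0 (output Y)
  --0--> S0 (output Y)
  --1--> S0 (output Y)
  --1--> S0 (output Y)

"YYYY"
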